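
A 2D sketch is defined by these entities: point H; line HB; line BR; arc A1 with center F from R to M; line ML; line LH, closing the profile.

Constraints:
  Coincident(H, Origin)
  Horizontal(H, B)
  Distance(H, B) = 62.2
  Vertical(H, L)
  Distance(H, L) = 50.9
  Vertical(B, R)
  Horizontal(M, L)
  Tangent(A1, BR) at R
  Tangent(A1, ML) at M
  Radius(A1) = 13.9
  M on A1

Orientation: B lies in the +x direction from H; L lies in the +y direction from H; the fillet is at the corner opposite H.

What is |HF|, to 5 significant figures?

60.843

H is at the origin; HB is horizontal with |HB| = 62.2 and B on the +x side, so B = (62.200, 0.0000). H and L share the same x with |HL| = 50.9 and L on the +y side, so L = (0.0000, 50.900). The virtual corner opposite H is at (62.200, 50.900). Tangency of A1 to BR means the radius FR is perpendicular to BR and A1 meets ML tangentially, so FM is at right angles to ML, with radius 13.9, so the center F sits 13.9 in from both sides at F = (48.300, 37.000). Then |HF| = |F − H| = 60.843.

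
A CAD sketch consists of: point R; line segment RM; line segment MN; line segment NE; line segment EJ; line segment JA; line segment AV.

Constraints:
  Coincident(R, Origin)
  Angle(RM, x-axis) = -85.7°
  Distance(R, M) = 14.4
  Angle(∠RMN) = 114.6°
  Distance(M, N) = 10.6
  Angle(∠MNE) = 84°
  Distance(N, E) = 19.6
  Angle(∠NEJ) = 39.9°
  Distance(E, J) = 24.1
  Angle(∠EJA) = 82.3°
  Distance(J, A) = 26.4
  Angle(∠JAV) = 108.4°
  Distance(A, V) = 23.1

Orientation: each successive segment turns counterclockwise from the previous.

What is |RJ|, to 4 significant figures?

13.65

∠MNE = 84.0° gives NE at 75.70° from the x-axis; with |NE| = 19.6, E = (15.86, 0.9557). ∠NEJ = 39.9° gives EJ at -144.2° from the x-axis; with |EJ| = 24.1, J = (-3.684, -13.14). Then |RJ| = |J − R| = 13.65.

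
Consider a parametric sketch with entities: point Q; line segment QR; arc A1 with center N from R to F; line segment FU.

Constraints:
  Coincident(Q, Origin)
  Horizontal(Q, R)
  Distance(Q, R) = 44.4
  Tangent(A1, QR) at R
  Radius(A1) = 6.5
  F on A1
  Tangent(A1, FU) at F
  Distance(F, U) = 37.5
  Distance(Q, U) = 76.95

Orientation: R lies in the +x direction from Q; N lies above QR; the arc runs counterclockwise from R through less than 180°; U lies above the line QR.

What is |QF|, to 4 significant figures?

50.26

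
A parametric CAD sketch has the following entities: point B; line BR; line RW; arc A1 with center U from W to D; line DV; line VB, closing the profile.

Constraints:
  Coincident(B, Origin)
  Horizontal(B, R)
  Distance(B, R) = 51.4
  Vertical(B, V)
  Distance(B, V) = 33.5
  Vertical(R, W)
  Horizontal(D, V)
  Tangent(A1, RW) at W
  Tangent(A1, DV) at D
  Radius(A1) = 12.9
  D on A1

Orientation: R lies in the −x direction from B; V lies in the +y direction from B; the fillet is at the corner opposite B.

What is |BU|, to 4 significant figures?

43.66

B is at the origin; B and R share the same y with |BR| = 51.4 and R on the −x side, so R = (-51.40, 0.000). B and V share the same x with |BV| = 33.5 and V on the +y side, so V = (0.000, 33.50). The virtual corner opposite B is at (-51.40, 33.50). A1 meets RW tangentially, so UW is at right angles to RW and the tangent condition forces UD to be normal to DV, with radius 12.9, so the center U sits 12.9 in from both sides at U = (-38.50, 20.60). Then |BU| = |U − B| = 43.66.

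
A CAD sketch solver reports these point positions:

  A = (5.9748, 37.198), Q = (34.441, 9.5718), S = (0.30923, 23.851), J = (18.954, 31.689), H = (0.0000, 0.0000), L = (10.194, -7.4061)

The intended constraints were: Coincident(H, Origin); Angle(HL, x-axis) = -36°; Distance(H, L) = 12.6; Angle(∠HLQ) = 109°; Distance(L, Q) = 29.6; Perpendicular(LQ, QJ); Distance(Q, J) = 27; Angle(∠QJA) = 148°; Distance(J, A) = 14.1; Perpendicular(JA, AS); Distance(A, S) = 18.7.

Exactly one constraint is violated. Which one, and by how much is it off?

Distance(A, S) = 18.7 — off by 4.20.

H = (0.00, 0.00) ✓; HL at -36.00° ✓; |HL| = 12.60 ✓; ∠HLQ = 109.0° ✓; |LQ| = 29.60 ✓; ∠(LQ, QJ) = 90.00° ✓; |QJ| = 27.00 ✓; ∠QJA = 148.0° ✓; |JA| = 14.10 ✓; ∠(JA, AS) = 90.00° ✓; |AS| = 14.50 ✗.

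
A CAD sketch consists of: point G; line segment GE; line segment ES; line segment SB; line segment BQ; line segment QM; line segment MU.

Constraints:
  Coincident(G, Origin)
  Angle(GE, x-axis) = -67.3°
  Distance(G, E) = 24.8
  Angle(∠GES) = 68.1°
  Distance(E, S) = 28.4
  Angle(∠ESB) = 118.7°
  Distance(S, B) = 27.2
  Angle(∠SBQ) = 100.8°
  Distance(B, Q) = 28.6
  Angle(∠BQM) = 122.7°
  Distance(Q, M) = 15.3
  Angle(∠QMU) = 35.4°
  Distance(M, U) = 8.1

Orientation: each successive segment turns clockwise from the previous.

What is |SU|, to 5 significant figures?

38.354

G is at the origin; GE runs at -67.3° with length 24.8, so E = (9.5705, -22.879). ∠GES = 68.1° gives ES at -179.20° from the x-axis; with |ES| = 28.4, S = (-18.827, -23.275). ∠ESB = 118.7° gives SB at 119.50° from the x-axis; with |SB| = 27.2, B = (-32.221, 0.39820). ∠SBQ = 100.8° gives BQ at 40.300° from the x-axis; with |BQ| = 28.6, Q = (-10.408, 18.896). ∠BQM = 122.7° gives QM at -17.000° from the x-axis; with |QM| = 15.3, M = (4.2231, 14.423). ∠QMU = 35.4° gives MU at -161.60° from the x-axis; with |MU| = 8.1, U = (-3.4628, 11.866). Then |SU| = |U − S| = 38.354.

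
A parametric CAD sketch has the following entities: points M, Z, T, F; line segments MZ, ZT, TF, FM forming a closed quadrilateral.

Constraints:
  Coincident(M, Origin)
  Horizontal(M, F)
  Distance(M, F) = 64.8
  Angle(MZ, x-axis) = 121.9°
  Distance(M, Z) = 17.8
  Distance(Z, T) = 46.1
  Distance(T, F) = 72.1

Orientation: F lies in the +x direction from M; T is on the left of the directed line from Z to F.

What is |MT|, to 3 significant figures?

55.8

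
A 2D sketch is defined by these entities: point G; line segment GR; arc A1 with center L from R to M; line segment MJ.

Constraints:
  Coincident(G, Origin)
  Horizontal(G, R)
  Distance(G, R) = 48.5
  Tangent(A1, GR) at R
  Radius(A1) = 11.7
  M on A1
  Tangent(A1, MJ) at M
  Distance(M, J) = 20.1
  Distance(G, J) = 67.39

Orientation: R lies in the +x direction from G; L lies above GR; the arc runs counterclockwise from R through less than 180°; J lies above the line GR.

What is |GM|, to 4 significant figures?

61.43

Checks: |LM| = 11.70 ✓; ∠(LM, MJ) = 90.00° ✓; |MJ| = 20.10 ✓; |GJ| = 67.39 ✓.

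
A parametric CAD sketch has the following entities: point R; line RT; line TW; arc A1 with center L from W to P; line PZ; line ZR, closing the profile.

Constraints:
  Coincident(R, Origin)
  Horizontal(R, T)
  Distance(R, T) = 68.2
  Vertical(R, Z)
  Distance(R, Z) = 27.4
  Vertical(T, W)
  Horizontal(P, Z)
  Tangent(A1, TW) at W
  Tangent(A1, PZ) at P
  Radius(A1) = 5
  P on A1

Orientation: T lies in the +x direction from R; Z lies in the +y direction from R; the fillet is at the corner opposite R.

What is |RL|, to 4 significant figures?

67.05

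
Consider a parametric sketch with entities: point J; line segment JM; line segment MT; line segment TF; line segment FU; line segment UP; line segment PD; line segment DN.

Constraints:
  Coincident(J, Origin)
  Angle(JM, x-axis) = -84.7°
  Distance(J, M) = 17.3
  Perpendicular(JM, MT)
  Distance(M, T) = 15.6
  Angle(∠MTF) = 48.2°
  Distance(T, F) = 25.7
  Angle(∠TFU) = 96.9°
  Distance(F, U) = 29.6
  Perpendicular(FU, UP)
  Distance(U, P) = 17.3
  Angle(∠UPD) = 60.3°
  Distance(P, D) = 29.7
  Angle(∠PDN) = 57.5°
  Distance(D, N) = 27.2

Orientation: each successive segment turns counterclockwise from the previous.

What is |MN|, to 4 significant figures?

32.28

∠UPD = 60.3° gives PD at 69.90° from the x-axis; with |PD| = 29.7, D = (-2.930, -2.719). ∠PDN = 57.5° gives DN at -167.6° from the x-axis; with |DN| = 27.2, N = (-29.50, -8.559). Then |MN| = |N − M| = 32.28.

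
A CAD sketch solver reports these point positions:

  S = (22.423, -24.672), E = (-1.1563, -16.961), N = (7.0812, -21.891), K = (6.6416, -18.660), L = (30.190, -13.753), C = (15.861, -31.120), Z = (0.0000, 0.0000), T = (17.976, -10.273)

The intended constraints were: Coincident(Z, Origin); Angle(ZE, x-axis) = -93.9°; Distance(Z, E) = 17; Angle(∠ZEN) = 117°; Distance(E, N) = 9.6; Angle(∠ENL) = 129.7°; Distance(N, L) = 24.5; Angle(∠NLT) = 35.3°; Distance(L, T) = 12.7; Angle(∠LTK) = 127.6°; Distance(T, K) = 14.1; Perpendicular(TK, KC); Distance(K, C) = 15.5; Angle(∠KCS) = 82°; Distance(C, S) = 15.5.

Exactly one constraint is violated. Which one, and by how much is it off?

Distance(C, S) = 15.5 — off by 6.30.

Z = (0.00, 0.00) ✓; ZE at -93.90° ✓; |ZE| = 17.00 ✓; ∠ZEN = 117.0° ✓; |EN| = 9.600 ✓; ∠ENL = 129.7° ✓; |NL| = 24.50 ✓; ∠NLT = 35.30° ✓; |LT| = 12.70 ✓; ∠LTK = 127.6° ✓; |TK| = 14.10 ✓; ∠(TK, KC) = 90.00° ✓; |KC| = 15.50 ✓; ∠KCS = 82.00° ✓; |CS| = 9.200 ✗.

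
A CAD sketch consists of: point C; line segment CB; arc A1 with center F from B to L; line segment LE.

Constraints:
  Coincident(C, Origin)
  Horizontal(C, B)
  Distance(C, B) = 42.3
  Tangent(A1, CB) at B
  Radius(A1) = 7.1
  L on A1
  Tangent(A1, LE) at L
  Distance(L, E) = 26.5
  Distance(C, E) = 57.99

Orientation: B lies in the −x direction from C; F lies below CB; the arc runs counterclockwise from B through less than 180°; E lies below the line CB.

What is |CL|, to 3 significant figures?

50.0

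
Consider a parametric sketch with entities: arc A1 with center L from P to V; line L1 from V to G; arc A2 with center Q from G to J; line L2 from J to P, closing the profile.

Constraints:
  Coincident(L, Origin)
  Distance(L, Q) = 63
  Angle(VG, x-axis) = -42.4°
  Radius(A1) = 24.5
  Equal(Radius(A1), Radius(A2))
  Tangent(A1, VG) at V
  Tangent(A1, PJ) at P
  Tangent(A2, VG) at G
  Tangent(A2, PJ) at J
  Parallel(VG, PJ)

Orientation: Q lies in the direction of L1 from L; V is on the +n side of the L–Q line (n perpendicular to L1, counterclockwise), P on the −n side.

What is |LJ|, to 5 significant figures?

67.596

Tangency of A1 to both parallel lines with radius 24.5 puts V and P at L ± 24.5·n: V = (16.520, 18.092), P = (-16.520, -18.092). Equal radii place G and J the same way about Q: G = Q + 24.5·n = (63.043, -24.389), J = Q − 24.5·n = (30.002, -60.573). Then |LJ| = |J − L| = 67.596.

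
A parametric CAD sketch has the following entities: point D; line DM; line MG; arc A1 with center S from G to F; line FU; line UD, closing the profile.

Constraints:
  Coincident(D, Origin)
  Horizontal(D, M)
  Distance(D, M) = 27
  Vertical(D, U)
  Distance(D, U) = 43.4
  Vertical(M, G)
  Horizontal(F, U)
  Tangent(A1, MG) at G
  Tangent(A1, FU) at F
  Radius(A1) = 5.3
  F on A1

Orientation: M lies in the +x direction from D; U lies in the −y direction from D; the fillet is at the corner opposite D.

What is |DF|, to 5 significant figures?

48.523

D is at the origin; DM is horizontal with |DM| = 27.0 and M on the +x side, so M = (27.000, 0.0000). D and U share the same x with |DU| = 43.4 and U on the −y side, so U = (0.0000, -43.400). The virtual corner opposite D is at (27.000, -43.400). The tangent condition forces SG to be normal to MG and tangency of A1 to FU means the radius SF is perpendicular to FU, with radius 5.3, so the center S sits 5.3 in from both sides at S = (21.700, -38.100). That places the tangent points at G = (27.000, -38.100) on MG and F = (21.700, -43.400) on FU. Then |DF| = |F − D| = 48.523.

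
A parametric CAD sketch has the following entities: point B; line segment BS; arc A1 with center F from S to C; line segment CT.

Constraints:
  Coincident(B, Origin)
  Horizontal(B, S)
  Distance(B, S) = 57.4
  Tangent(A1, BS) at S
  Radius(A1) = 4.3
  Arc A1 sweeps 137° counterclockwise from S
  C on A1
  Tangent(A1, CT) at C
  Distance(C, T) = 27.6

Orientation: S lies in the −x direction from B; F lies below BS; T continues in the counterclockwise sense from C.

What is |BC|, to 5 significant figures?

60.790

B is at the origin; BS is horizontal with |BS| = 57.4 and S on the −x side, so S = (-57.400, 0.0000). The tangent condition forces FS to be normal to BS, so F = S + (0, -4.3) = (-57.400, -4.3000). On A1, S sits at bearing 90° from F; a 137° counterclockwise sweep puts C at bearing 227°, so C = F + 4.3·(cos 227°, sin 227°) = (-60.333, -7.4448). Then |BC| = |C − B| = 60.790.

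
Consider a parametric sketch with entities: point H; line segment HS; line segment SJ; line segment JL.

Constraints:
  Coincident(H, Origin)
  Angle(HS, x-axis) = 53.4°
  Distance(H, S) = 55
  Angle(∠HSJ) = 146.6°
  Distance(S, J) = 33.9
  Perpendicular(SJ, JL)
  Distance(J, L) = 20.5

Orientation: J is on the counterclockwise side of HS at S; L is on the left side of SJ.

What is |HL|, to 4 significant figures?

80.41

H is at the origin; HS runs at 53.4° with length 55.0, so S = 55.0·(cos 53.4°, sin 53.4°) = (32.79, 44.15). ∠HSJ = 146.6°, so SJ runs at 53.4° + (180° − 146.6°) = 86.80° from the x-axis; with |SJ| = 33.9, J = S + 33.9·(cos 86.80°, sin 86.80°) = (34.68, 78.00). SJ is perpendicular to JL; with |JL| = 20.5 on the left of SJ, L = J + 20.5·(-0.9984, 0.05582) = (14.22, 79.15). Then |HL| = |L − H| = 80.41.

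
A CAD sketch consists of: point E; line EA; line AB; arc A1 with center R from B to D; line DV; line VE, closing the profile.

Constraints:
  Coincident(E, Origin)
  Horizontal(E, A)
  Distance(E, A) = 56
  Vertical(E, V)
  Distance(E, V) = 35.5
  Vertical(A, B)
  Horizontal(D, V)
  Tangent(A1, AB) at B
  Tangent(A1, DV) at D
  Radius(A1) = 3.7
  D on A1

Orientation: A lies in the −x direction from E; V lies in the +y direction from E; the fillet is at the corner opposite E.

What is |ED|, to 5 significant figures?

63.210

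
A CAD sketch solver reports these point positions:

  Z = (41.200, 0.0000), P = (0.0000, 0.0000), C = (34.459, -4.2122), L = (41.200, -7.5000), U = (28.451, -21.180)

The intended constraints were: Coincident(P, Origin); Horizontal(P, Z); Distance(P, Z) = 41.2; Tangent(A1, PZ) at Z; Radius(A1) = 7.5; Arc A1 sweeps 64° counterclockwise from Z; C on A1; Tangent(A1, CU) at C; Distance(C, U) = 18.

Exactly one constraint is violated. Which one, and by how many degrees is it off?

Tangent(A1, CU) at C — off by 6.50°.

P = (0.00, 0.00) ✓; P.y = 0.00, Z.y = 0.00 ✓; |PZ| = 41.20 ✓; ∠(LZ, ZP) = 90.00° ✓; |LZ| = 7.500 ✓; bearing(L→C) − bearing(L→Z) = 64.00° ✓; |LC| = 7.500 ✓; ∠(LC, CU) = 83.50° ✗; |CU| = 18.00 ✓.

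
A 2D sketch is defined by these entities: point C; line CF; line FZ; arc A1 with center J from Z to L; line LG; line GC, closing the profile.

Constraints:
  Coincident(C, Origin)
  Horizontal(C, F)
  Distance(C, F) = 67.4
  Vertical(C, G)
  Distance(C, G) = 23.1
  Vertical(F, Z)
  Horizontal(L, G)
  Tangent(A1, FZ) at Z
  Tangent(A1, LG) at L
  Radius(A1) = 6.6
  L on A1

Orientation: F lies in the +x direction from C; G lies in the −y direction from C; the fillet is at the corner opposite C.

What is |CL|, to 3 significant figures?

65.0

C is at the origin; C and F share the same y with |CF| = 67.4 and F on the +x side, so F = (67.4, 0.00). CG is vertical with |CG| = 23.1 and G on the −y side, so G = (0.00, -23.1). The virtual corner opposite C is at (67.4, -23.1). The tangent condition forces JZ to be normal to FZ and the tangent condition forces JL to be normal to LG, with radius 6.6, so the center J sits 6.6 in from both sides at J = (60.8, -16.5). That places the tangent points at Z = (67.4, -16.5) on FZ and L = (60.8, -23.1) on LG. Then |CL| = |L − C| = 65.0.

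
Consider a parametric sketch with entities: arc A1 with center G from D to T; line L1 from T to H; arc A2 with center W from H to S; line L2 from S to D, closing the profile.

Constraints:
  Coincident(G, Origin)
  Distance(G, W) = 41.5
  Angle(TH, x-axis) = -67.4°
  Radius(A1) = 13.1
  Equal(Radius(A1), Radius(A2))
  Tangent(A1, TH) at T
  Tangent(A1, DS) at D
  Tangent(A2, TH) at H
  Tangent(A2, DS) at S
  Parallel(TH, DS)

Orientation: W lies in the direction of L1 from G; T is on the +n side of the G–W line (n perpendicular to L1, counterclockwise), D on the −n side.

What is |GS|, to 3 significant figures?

43.5

The slot axis is L1's direction at -67.4°, so u = (cos -67.4°, sin -67.4°) = (0.384, -0.923) and n = (−sin -67.4°, cos -67.4°) = (0.923, 0.384). G is at the origin and W lies 41.5 along u from G, so W = 41.5·u = (15.9, -38.3). Tangency of A1 to both parallel lines with radius 13.1 puts T and D at G ± 13.1·n: T = (12.1, 5.03), D = (-12.1, -5.03). Equal radii place H and S the same way about W: H = W + 13.1·n = (28.0, -33.3), S = W − 13.1·n = (3.85, -43.3). Then |GS| = |S − G| = 43.5.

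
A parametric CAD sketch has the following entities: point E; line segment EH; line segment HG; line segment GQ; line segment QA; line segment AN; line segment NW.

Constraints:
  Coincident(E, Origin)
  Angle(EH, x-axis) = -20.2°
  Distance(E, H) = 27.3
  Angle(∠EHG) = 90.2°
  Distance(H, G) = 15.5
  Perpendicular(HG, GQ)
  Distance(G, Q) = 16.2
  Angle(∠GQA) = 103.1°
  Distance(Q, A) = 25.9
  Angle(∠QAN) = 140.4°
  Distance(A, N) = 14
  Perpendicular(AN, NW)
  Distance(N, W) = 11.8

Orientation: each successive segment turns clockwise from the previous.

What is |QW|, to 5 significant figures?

34.281

∠QAN = 140.4° gives AN at 43.500° from the x-axis; with |AN| = 14.0, N = (18.363, 16.898). AN ⟂ NW, so NW runs at -46.500°; with |NW| = 11.8, W = (26.486, 8.3388). Then |QW| = |W − Q| = 34.281.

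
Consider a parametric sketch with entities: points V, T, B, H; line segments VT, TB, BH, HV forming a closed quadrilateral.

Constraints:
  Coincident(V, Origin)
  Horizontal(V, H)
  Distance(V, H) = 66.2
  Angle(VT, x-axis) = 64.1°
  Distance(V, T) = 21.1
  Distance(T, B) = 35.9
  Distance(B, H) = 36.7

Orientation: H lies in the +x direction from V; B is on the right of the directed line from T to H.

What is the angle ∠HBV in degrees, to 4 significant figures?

147.2°

Checks: |TB| = 35.90 ✓; |BH| = 36.70 ✓.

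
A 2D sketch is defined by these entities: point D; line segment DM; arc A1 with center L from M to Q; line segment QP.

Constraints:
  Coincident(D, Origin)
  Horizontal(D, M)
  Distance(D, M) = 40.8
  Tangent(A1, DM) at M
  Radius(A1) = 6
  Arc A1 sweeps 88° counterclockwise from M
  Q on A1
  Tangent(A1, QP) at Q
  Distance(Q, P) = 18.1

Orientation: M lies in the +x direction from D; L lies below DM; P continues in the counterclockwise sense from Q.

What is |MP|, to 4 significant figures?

24.78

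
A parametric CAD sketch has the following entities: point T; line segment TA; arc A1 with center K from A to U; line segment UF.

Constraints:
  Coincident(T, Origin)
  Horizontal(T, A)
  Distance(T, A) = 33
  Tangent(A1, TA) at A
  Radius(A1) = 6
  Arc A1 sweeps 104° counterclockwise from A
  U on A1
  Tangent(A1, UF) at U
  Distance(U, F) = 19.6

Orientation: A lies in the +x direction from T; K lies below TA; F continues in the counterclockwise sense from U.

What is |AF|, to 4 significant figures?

26.49

T is at the origin; TA is horizontal with |TA| = 33.0 and A on the +x side, so A = (33.00, 0.000). Tangency of A1 to TA means the radius KA is perpendicular to TA, so K = A + (0, -6) = (33.00, -6.000). On A1, A sits at bearing 90° from K; a 104° counterclockwise sweep puts U at bearing 194°, so U = K + 6.0·(cos 194°, sin 194°) = (27.18, -7.452). Since A1 is tangent to UF there, KU ⟂ UF, so UF runs along (−sin 194°, cos 194°); with |UF| = 19.6, F = (31.92, -26.47). Then |AF| = |F − A| = 26.49.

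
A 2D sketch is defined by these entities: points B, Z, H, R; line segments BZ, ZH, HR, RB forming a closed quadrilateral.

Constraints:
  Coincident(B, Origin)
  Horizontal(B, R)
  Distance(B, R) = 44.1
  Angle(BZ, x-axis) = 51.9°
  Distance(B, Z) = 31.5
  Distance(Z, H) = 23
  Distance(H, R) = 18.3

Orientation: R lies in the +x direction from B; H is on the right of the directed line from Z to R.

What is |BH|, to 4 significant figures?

26.15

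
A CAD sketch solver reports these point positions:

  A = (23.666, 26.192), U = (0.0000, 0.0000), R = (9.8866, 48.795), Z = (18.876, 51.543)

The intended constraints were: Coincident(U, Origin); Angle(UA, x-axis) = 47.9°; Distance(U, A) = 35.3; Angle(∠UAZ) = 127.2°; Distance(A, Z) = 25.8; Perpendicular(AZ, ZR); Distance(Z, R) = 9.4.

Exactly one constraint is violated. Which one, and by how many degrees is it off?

Perpendicular(AZ, ZR) — off by 6.30°.

U = (0.00, 0.00) ✓; UA at 47.90° ✓; |UA| = 35.30 ✓; ∠UAZ = 127.2° ✓; |AZ| = 25.80 ✓; ∠(AZ, ZR) = 96.30° ✗; |ZR| = 9.400 ✓.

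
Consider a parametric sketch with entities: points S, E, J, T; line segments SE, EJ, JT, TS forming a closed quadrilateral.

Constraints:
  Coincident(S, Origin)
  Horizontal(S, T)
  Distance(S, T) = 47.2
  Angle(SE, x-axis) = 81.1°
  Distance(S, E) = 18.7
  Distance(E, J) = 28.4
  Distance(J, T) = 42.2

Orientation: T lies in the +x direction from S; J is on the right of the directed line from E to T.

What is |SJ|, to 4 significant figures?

11.51

S is at the origin; ST is horizontal with |ST| = 47.2 and T in +x, so T = (47.2, 0). SE runs at 81.1° with |SE| = 18.7, so E = (2.893, 18.47). J is determined by |EJ| = 28.4 and |JT| = 42.2 together: it lies at the intersection of circle(E, 28.4) and circle(T, 42.2). With |ET| = 48.00, the foot of the radical line on ET is 13.85 from E and the perpendicular offset is √(28.4² − 13.85²) = 24.79. Taking the right-of-ET solution: J = (6.139, -9.739).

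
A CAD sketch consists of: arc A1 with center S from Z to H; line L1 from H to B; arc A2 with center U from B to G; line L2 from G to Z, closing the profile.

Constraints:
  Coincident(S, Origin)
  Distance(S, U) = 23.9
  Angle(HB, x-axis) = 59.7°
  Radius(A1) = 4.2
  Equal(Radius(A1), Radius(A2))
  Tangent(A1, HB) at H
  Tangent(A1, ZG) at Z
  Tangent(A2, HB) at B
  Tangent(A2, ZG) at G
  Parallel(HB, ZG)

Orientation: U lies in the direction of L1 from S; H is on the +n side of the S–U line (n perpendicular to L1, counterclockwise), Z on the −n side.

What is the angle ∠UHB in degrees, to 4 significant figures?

9.967°

The slot axis is L1's direction at 59.7°, so u = (cos 59.7°, sin 59.7°) = (0.5045, 0.8634) and n = (−sin 59.7°, cos 59.7°) = (-0.8634, 0.5045). S is at the origin and U lies 23.9 along u from S, so U = 23.9·u = (12.06, 20.64). Tangency of A1 to both parallel lines with radius 4.2 puts H and Z at S ± 4.2·n: H = (-3.626, 2.119), Z = (3.626, -2.119). Equal radii place B and G the same way about U: B = U + 4.2·n = (8.432, 22.75), G = U − 4.2·n = (15.68, 18.52). Then cos ∠UHB = HU·HB / (|HU||HB|), giving 9.967°.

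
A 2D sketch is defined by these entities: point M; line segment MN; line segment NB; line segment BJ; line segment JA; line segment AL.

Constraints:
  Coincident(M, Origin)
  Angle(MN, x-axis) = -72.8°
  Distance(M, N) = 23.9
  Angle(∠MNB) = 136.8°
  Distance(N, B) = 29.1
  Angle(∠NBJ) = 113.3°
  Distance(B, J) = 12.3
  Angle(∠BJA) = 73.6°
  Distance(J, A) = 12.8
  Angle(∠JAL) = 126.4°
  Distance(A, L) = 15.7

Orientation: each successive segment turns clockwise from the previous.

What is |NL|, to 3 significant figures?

10.6

M is at the origin; MN runs at -72.8° with length 23.9, so N = (7.07, -22.8). ∠MNB = 136.8° gives NB at -116° from the x-axis; with |NB| = 29.1, B = (-5.69, -49.0). ∠NBJ = 113.3° gives BJ at 177° from the x-axis; with |BJ| = 12.3, J = (-18.0, -48.4). ∠BJA = 73.6° gives JA at 70.9° from the x-axis; with |JA| = 12.8, A = (-13.8, -36.3). ∠JAL = 126.4° gives AL at 17.3° from the x-axis; with |AL| = 15.7, L = (1.20, -31.6). Then |NL| = |L − N| = 10.6.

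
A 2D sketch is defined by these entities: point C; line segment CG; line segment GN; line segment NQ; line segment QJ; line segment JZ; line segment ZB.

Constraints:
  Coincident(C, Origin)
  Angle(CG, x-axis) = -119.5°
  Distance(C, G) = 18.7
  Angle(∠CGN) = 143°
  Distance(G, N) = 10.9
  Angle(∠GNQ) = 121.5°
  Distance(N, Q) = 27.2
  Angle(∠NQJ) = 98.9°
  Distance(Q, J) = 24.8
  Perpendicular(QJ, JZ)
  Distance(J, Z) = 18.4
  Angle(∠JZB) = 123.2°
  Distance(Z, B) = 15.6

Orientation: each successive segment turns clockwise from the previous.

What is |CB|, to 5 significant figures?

13.674

C is at the origin; CG runs at -119.5° with length 18.7, so G = (-9.2083, -16.276). ∠CGN = 143.0° gives GN at -156.50° from the x-axis; with |GN| = 10.9, N = (-19.204, -20.622). ∠GNQ = 121.5° gives NQ at 145.00° from the x-axis; with |NQ| = 27.2, Q = (-41.485, -5.0207). ∠NQJ = 98.9° gives QJ at 63.900° from the x-axis; with |QJ| = 24.8, J = (-30.575, 17.250). The perpendicularity gives JZ at right angles to QJ, so JZ runs at -26.100°; with |JZ| = 18.4, Z = (-14.051, 9.1555). ∠JZB = 123.2° gives ZB at -82.900° from the x-axis; with |ZB| = 15.6, B = (-12.123, -6.3249). Then |CB| = |B − C| = 13.674.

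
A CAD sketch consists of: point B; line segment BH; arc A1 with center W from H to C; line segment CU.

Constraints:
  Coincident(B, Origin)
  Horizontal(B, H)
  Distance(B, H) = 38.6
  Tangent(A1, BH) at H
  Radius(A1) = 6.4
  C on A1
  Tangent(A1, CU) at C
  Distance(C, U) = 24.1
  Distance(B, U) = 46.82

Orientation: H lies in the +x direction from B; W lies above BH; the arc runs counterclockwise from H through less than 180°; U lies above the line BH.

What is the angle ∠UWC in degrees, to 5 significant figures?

75.128°

Checks: B = (0.00, 0.00) ✓; |WC| = 6.400 ✓; ∠(WC, CU) = 90.00° ✓; |CU| = 24.10 ✓; |BU| = 46.82 ✓.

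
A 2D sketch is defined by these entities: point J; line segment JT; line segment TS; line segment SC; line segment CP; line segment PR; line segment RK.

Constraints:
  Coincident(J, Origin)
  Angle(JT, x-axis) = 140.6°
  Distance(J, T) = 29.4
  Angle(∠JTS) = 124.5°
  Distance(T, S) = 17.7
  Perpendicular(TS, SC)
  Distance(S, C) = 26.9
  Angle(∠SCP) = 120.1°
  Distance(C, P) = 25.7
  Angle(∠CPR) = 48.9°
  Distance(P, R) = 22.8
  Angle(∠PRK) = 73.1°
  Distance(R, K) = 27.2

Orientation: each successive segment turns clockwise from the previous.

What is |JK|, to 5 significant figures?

40.935

∠CPR = 48.9° gives PR at 164.10° from the x-axis; with |PR| = 22.8, R = (-5.3900, 16.991). ∠PRK = 73.1° gives RK at 57.200° from the x-axis; with |RK| = 27.2, K = (9.3445, 39.854). Then |JK| = |K − J| = 40.935.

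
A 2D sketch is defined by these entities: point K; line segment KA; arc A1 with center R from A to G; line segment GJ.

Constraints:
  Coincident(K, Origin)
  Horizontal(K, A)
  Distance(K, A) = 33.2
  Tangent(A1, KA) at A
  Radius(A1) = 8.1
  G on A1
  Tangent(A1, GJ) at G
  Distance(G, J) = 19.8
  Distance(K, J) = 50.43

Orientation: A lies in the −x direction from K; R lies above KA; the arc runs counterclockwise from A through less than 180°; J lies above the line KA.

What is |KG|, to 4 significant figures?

31.08

K is at the origin; K and A share the same y with |KA| = 33.2 and A on the −x side, so A = (-33.20, 0.000). The tangent condition forces RA to be normal to KA, so R = A + (0, 8.1) = (-33.20, 8.100). Since RG ⟂ GJ (tangency), |RJ| = √(8.1² + 19.8²) = 21.39 regardless of where G sits on A1. So J lies on both circle(K, 50.43) and circle(R, 21.39); the above-KA intersection is J = (-42.30, 27.46). G is the foot of the tangent from J: G = (-27.72, 14.06).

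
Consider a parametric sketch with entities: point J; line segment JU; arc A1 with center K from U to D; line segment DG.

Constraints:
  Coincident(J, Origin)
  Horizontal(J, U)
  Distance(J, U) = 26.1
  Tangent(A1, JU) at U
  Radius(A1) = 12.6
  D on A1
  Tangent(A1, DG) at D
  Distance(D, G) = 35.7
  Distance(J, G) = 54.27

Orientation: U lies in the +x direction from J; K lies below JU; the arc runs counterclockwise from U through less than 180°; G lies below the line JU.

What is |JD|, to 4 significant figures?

20.43

Checks: |JU| = 26.10 ✓; |KD| = 12.60 ✓; ∠(KD, DG) = 90.00° ✓; |DG| = 35.70 ✓; |JG| = 54.27 ✓.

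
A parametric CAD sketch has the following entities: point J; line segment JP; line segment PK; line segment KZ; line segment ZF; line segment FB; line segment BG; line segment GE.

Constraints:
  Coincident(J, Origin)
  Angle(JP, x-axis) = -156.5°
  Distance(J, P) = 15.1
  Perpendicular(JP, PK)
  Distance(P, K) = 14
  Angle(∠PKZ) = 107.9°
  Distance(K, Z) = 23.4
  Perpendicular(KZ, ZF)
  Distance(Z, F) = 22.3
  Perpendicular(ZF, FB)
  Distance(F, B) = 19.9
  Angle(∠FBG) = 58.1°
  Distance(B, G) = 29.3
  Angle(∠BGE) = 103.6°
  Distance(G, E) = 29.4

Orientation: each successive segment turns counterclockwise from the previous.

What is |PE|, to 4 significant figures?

51.63

J is at the origin; JP runs at -156.5° with length 15.1, so P = (-13.85, -6.021). JP ⟂ PK, so PK runs at -66.50°; with |PK| = 14.0, K = (-8.265, -18.86). ∠PKZ = 107.9° gives KZ at 5.600° from the x-axis; with |KZ| = 23.4, Z = (15.02, -16.58). KZ ⟂ ZF, so ZF runs at 95.60°; with |ZF| = 22.3, F = (12.85, 5.617). ZF ⟂ FB, so FB runs at -174.4°; with |FB| = 19.9, B = (-6.958, 3.675). ∠FBG = 58.1° gives BG at -52.50° from the x-axis; with |BG| = 29.3, G = (10.88, -19.57). ∠BGE = 103.6° gives GE at 23.90° from the x-axis; with |GE| = 29.4, E = (37.76, -7.659). Then |PE| = |E − P| = 51.63.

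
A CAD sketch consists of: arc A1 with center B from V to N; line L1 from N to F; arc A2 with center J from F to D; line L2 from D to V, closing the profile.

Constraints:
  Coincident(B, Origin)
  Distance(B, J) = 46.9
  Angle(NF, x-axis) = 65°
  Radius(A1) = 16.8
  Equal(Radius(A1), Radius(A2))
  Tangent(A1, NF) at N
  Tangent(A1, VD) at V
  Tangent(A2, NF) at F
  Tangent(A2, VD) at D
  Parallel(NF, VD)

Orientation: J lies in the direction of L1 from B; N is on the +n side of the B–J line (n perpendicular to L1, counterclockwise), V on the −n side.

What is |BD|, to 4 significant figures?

49.82

Tangency of A1 to both parallel lines with radius 16.8 puts N and V at B ± 16.8·n: N = (-15.23, 7.100), V = (15.23, -7.100). Equal radii place F and D the same way about J: F = J + 16.8·n = (4.595, 49.61), D = J − 16.8·n = (35.05, 35.41). Then |BD| = |D − B| = 49.82.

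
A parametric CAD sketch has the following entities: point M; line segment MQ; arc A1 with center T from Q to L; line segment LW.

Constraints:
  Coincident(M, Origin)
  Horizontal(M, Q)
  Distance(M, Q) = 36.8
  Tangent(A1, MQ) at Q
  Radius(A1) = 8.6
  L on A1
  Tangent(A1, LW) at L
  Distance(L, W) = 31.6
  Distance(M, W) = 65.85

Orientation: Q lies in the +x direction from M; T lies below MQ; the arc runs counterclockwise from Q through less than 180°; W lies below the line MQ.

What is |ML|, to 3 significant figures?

34.8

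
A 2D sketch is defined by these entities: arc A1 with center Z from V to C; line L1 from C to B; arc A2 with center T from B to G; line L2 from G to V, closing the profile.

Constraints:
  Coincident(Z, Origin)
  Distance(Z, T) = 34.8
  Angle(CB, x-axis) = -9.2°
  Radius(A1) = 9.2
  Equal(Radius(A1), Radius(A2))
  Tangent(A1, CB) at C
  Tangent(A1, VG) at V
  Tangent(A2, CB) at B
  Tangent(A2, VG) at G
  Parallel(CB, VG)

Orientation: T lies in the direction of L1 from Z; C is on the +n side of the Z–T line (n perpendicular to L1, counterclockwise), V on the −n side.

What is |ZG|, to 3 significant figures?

36.0

The slot axis is L1's direction at -9.2°, so u = (cos -9.2°, sin -9.2°) = (0.987, -0.160) and n = (−sin -9.2°, cos -9.2°) = (0.160, 0.987). Z is at the origin and T lies 34.8 along u from Z, so T = 34.8·u = (34.4, -5.56). Tangency of A1 to both parallel lines with radius 9.2 puts C and V at Z ± 9.2·n: C = (1.47, 9.08), V = (-1.47, -9.08). Equal radii place B and G the same way about T: B = T + 9.2·n = (35.8, 3.52), G = T − 9.2·n = (32.9, -14.6). Then |ZG| = |G − Z| = 36.0.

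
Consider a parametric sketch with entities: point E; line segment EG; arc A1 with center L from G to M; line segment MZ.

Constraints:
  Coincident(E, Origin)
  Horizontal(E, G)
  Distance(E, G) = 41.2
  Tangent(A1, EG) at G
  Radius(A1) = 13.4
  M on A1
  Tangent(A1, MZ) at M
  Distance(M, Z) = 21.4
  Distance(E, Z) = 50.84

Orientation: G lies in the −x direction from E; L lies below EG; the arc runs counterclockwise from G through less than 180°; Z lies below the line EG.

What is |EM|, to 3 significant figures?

55.3

Checks: |LM| = 13.40 ✓; ∠(LM, MZ) = 90.00° ✓; |MZ| = 21.40 ✓; |EZ| = 50.84 ✓.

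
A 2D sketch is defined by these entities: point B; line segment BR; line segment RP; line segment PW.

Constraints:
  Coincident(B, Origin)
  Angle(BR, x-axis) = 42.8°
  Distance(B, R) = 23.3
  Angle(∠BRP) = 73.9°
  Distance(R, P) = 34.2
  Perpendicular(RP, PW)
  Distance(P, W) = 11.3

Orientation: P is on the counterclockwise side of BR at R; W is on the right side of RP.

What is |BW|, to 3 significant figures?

43.6

B is at the origin; BR runs at 42.8° with length 23.3, so R = 23.3·(cos 42.8°, sin 42.8°) = (17.1, 15.8). ∠BRP = 73.9°, so RP runs at 42.8° + (180° − 73.9°) = 149° from the x-axis; with |RP| = 34.2, P = R + 34.2·(cos 149°, sin 149°) = (-12.2, 33.5). RP is perpendicular to PW; with |PW| = 11.3 on the right of RP, W = P + 11.3·(0.517, 0.856) = (-6.35, 43.2). Then |BW| = |W − B| = 43.6.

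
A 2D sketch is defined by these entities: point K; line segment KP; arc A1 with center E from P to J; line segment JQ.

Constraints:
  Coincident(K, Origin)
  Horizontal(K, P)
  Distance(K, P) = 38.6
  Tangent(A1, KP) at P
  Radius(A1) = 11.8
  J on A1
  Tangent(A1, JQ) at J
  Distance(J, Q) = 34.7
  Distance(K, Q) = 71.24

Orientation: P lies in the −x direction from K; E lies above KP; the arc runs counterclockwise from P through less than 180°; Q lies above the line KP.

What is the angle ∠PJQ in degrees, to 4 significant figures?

111.5°

Checks: |EJ| = 11.80 ✓; ∠(EJ, JQ) = 90.00° ✓; |JQ| = 34.70 ✓; |KQ| = 71.24 ✓.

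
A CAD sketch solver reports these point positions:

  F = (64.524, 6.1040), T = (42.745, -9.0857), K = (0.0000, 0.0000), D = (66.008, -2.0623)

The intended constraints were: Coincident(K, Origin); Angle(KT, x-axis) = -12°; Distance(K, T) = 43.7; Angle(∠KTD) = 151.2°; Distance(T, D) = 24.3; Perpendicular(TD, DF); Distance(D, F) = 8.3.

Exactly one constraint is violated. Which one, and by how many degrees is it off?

Perpendicular(TD, DF) — off by 6.50°.

K = (0.00, 0.00) ✓; KT at -12.00° ✓; |KT| = 43.70 ✓; ∠KTD = 151.2° ✓; |TD| = 24.30 ✓; ∠(TD, DF) = 83.50° ✗; |DF| = 8.300 ✓.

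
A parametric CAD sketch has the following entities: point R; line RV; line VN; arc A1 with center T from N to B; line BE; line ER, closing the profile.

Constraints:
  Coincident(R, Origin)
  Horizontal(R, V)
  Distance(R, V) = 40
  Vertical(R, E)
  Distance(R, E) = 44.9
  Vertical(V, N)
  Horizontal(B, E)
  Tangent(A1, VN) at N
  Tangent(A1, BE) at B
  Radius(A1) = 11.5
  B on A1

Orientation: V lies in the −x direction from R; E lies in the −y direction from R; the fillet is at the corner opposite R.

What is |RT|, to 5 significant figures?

43.907

R and E share the same x with |RE| = 44.9 and E on the −y side, so E = (0.0000, -44.900). The virtual corner opposite R is at (-40.000, -44.900). The tangent condition forces TN to be normal to VN and since A1 is tangent to BE there, TB ⟂ BE, with radius 11.5, so the center T sits 11.5 in from both sides at T = (-28.500, -33.400). Then |RT| = |T − R| = 43.907.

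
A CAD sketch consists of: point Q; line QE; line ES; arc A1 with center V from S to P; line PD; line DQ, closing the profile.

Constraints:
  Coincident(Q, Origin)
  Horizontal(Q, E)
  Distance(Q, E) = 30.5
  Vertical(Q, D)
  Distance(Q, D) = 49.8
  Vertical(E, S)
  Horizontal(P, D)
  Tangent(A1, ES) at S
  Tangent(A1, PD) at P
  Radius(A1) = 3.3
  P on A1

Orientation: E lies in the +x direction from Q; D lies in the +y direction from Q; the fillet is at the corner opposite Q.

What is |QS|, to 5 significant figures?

55.610

Q is at the origin; QE is horizontal with |QE| = 30.5 and E on the +x side, so E = (30.500, 0.0000). QD is vertical with |QD| = 49.8 and D on the +y side, so D = (0.0000, 49.800). The virtual corner opposite Q is at (30.500, 49.800). A1 meets ES tangentially, so VS is at right angles to ES and the tangent condition forces VP to be normal to PD, with radius 3.3, so the center V sits 3.3 in from both sides at V = (27.200, 46.500). That places the tangent points at S = (30.500, 46.500) on ES and P = (27.200, 49.800) on PD. Then |QS| = |S − Q| = 55.610.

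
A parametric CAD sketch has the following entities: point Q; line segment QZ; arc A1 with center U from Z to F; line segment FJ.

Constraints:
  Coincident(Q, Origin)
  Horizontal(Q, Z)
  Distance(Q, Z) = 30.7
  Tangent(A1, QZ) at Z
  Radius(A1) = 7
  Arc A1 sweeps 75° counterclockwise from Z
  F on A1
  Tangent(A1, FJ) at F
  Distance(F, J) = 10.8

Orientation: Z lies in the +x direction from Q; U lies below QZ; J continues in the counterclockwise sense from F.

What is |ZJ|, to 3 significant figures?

18.3

Q is at the origin; QZ is horizontal with |QZ| = 30.7 and Z on the +x side, so Z = (30.7, 0.00). Tangency of A1 to QZ means the radius UZ is perpendicular to QZ, so U = Z + (0, -7) = (30.7, -7.00). On A1, Z sits at bearing 90° from U; a 75° counterclockwise sweep puts F at bearing 165°, so F = U + 7.0·(cos 165°, sin 165°) = (23.9, -5.19). A1 meets FJ tangentially, so UF is at right angles to FJ, so FJ runs along (−sin 165°, cos 165°); with |FJ| = 10.8, J = (21.1, -15.6). Then |ZJ| = |J − Z| = 18.3.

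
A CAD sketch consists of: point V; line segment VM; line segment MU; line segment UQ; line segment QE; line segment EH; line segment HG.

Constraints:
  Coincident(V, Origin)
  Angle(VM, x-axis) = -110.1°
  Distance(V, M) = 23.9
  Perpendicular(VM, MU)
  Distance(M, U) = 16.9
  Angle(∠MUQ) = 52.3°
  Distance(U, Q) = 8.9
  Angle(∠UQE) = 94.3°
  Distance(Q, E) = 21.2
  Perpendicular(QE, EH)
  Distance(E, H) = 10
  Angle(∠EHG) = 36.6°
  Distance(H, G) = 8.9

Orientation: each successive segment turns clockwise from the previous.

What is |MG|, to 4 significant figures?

4.098

V is at the origin; VM runs at -110.1° with length 23.9, so M = (-8.213, -22.44). VM ⟂ MU, so MU runs at 159.9°; with |MU| = 16.9, U = (-24.08, -16.64). ∠MUQ = 52.3° gives UQ at 32.20° from the x-axis; with |UQ| = 8.9, Q = (-16.55, -11.89). ∠UQE = 94.3° gives QE at -53.50° from the x-axis; with |QE| = 21.2, E = (-3.943, -28.94). QE ⟂ EH, so EH runs at -143.5°; with |EH| = 10.0, H = (-11.98, -34.88). ∠EHG = 36.6° gives HG at 73.10° from the x-axis; with |HG| = 8.9, G = (-9.394, -26.37). Then |MG| = |G − M| = 4.098.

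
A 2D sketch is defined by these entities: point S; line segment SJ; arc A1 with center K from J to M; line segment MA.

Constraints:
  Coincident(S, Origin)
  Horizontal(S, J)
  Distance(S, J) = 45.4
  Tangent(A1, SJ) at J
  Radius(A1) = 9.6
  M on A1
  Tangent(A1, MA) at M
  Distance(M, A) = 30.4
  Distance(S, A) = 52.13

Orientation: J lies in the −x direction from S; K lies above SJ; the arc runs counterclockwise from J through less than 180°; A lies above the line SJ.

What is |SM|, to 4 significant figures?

36.94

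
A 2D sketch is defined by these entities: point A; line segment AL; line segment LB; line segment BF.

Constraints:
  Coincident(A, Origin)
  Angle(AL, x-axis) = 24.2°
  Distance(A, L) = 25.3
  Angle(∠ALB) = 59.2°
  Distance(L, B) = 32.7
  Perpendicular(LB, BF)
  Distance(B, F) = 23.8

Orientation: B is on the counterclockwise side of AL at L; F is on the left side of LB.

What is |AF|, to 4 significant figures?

19.85

∠ALB = 59.2°, so LB runs at 24.2° + (180° − 59.2°) = 145.0° from the x-axis; with |LB| = 32.7, B = L + 32.7·(cos 145.0°, sin 145.0°) = (-3.710, 29.13). The perpendicularity gives BF at right angles to LB; with |BF| = 23.8 on the left of LB, F = B + 23.8·(-0.5736, -0.8192) = (-17.36, 9.631). Then |AF| = |F − A| = 19.85.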